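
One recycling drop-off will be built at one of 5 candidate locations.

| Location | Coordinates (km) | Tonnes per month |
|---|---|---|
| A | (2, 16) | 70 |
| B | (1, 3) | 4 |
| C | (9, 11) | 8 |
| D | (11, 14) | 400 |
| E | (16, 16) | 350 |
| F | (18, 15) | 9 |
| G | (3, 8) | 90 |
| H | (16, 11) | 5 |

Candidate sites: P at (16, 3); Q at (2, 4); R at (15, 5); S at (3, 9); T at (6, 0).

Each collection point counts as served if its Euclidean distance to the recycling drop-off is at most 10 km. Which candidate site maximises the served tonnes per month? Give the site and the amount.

Coverage radius r = 10 km; a point is covered iff (Δx)²+(Δy)² ≤ 10² = 100.
  P (16, 3): covers {H} → 5
  Q (2, 4): covers {B, C, G} → 102
  R (15, 5): covers {C, D, H} → 413
  S (3, 9): covers {A, B, C, D, G} → 572
  T (6, 0): covers {B, G} → 94
Maximum coverage at S: 572 tonnes per month.

S, covering 572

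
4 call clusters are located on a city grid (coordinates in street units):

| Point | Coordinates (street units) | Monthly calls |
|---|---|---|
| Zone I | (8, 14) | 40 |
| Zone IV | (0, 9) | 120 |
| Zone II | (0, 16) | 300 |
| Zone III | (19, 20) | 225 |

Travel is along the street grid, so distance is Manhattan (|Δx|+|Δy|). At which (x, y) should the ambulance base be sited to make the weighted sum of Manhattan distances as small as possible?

(0, 16)

Manhattan distance separates: Σwᵢ(|x−xᵢ|+|y−yᵢ|) = Σwᵢ|x−xᵢ| + Σwᵢ|y−yᵢ|, so x and y are optimised independently as 1-D weighted medians.
Total weight W = 685; half = 342.5.
x-coordinate, sorted with cumulative weight:
  x=0 (Zone IV, w=120) cum 120
  x=0 (Zone II, w=300) cum 420  ← median
  x=8 (Zone I, w=40) cum 460
  x=19 (Zone III, w=225) cum 685
⇒ x* = 0
y-coordinate, sorted with cumulative weight:
  y=9 (Zone IV, w=120) cum 120
  y=14 (Zone I, w=40) cum 160
  y=16 (Zone II, w=300) cum 460  ← median
  y=20 (Zone III, w=225) cum 685
⇒ y* = 16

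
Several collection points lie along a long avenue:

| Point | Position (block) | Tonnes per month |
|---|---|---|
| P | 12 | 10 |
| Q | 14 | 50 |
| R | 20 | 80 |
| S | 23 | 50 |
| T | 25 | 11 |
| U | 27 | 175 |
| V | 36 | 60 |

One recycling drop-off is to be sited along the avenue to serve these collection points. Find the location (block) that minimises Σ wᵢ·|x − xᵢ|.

x = 27

For a sum of weighted absolute distances on a line, the optimum is the weighted median (not the mean). Total weight W = 436; half-weight = 218.
Sort by position and accumulate weight:
  block 12 (P, w=10) → cum 10
  block 14 (Q, w=50) → cum 60
  block 20 (R, w=80) → cum 140
  block 23 (S, w=50) → cum 190
  block 25 (T, w=11) → cum 201
  block 27 (U, w=175) → cum 376  ≥ 218 → median here
  block 36 (V, w=60) → cum 436
Optimal location: block 27.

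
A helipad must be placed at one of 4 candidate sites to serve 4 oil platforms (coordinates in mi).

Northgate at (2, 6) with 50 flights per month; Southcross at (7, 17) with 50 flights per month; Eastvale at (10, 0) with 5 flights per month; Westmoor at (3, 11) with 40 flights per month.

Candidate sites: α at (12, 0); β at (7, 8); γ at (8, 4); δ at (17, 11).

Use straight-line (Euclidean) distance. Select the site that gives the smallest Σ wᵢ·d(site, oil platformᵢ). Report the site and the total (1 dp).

Total weighted distance at each candidate:
  α (12, 0): total = 2047.6
  β (7, 8): total = 962.0
  γ (8, 4): total = 1334.6
  δ (17, 11): total = 1998.9
Minimum is at β with total 962.0 mi.

β, total 962.0 mi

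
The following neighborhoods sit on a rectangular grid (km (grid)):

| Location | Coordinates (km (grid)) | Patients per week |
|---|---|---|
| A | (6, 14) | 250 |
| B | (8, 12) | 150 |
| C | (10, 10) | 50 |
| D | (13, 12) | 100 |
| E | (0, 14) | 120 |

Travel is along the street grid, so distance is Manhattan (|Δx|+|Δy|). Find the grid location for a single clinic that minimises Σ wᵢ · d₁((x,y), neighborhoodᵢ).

(6, 14)

Manhattan distance separates: Σwᵢ(|x−xᵢ|+|y−yᵢ|) = Σwᵢ|x−xᵢ| + Σwᵢ|y−yᵢ|, so x and y are optimised independently as 1-D weighted medians.
Total weight W = 670; half = 335.
x-coordinate, sorted with cumulative weight:
  x=0 (E, w=120) cum 120
  x=6 (A, w=250) cum 370  ← median
  x=8 (B, w=150) cum 520
  x=10 (C, w=50) cum 570
  x=13 (D, w=100) cum 670
⇒ x* = 6
y-coordinate, sorted with cumulative weight:
  y=10 (C, w=50) cum 50
  y=12 (B, w=150) cum 200
  y=12 (D, w=100) cum 300
  y=14 (A, w=250) cum 550  ← median
  y=14 (E, w=120) cum 670
⇒ y* = 14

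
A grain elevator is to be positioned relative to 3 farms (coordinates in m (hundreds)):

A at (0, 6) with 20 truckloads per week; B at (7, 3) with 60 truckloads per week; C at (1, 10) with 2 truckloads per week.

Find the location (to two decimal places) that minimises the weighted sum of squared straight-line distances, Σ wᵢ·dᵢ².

(5.15, 3.90)

The minimiser of Σwᵢ‖p−pᵢ‖² is the weighted centroid p* = (Σwᵢpᵢ)/(Σwᵢ).
Σwᵢ = 82.
Σwᵢxᵢ = 20·0 + 60·7 + 2·1 = 422.
Σwᵢyᵢ = 20·6 + 60·3 + 2·10 = 320.
x* = 422/82 = 5.15, y* = 320/82 = 3.90.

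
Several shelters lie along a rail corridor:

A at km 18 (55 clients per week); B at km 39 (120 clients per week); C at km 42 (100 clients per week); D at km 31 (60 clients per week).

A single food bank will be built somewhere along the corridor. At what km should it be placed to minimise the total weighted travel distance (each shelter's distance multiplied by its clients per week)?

x = 39

For a sum of weighted absolute distances on a line, the optimum is the weighted median (not the mean). Total weight W = 335; half-weight = 167.5.
Sort by position and accumulate weight:
  km 18 (A, w=55) → cum 55
  km 31 (D, w=60) → cum 115
  km 39 (B, w=120) → cum 235  ≥ 167.5 → median here
  km 42 (C, w=100) → cum 335
Optimal location: km 39.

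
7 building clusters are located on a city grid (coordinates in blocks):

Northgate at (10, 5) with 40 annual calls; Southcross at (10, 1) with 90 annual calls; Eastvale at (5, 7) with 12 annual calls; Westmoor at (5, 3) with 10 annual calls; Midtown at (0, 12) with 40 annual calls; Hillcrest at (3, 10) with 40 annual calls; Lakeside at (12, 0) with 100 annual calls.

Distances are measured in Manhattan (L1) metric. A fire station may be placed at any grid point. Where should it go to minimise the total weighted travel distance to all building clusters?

(10, 1)

Manhattan distance separates: Σwᵢ(|x−xᵢ|+|y−yᵢ|) = Σwᵢ|x−xᵢ| + Σwᵢ|y−yᵢ|, so x and y are optimised independently as 1-D weighted medians.
Total weight W = 332; half = 166.
x-coordinate, sorted with cumulative weight:
  x=0 (Midtown, w=40) cum 40
  x=3 (Hillcrest, w=40) cum 80
  x=5 (Eastvale, w=12) cum 92
  x=5 (Westmoor, w=10) cum 102
  x=10 (Northgate, w=40) cum 142
  x=10 (Southcross, w=90) cum 232  ← median
  x=12 (Lakeside, w=100) cum 332
⇒ x* = 10
y-coordinate, sorted with cumulative weight:
  y=0 (Lakeside, w=100) cum 100
  y=1 (Southcross, w=90) cum 190  ← median
  y=3 (Westmoor, w=10) cum 200
  y=5 (Northgate, w=40) cum 240
  y=7 (Eastvale, w=12) cum 252
  y=10 (Hillcrest, w=40) cum 292
  y=12 (Midtown, w=40) cum 332
⇒ y* = 1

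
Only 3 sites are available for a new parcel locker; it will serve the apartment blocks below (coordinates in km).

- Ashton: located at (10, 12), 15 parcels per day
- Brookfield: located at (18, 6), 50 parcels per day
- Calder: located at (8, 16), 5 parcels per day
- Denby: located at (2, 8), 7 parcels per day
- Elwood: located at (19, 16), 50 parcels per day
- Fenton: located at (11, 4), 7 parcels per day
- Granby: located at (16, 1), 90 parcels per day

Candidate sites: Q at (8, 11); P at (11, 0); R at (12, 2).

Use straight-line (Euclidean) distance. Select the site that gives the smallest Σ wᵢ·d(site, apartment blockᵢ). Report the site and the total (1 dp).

Total weighted distance at each candidate:
  Q (8, 11): total = 2474.5
  P (11, 0): total = 2188.6
  R (12, 2): total = 1837.3
Minimum is at R with total 1837.3 km.

R, total 1837.3 km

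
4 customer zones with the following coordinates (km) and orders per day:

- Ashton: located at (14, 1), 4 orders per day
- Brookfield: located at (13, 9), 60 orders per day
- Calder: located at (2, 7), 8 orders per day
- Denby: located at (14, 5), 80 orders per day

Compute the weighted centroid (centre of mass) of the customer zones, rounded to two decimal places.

The minimiser of Σwᵢ‖p−pᵢ‖² is the weighted centroid p* = (Σwᵢpᵢ)/(Σwᵢ).
Σwᵢ = 152.
Σwᵢxᵢ = 4·14 + 60·13 + 8·2 + 80·14 = 1972.
Σwᵢyᵢ = 4·1 + 60·9 + 8·7 + 80·5 = 1000.
x* = 1972/152 = 12.97, y* = 1000/152 = 6.58.

(12.97, 6.58)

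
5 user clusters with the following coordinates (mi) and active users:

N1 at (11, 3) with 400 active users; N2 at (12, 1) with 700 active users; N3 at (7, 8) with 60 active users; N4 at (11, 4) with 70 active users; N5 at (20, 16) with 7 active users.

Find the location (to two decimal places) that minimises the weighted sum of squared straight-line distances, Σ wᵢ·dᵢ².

The minimiser of Σwᵢ‖p−pᵢ‖² is the weighted centroid p* = (Σwᵢpᵢ)/(Σwᵢ).
Σwᵢ = 1237.
Σwᵢxᵢ = 400·11 + 700·12 + 60·7 + 70·11 + 7·20 = 14130.
Σwᵢyᵢ = 400·3 + 700·1 + 60·8 + 70·4 + 7·16 = 2772.
x* = 14130/1237 = 11.42, y* = 2772/1237 = 2.24.

(11.42, 2.24)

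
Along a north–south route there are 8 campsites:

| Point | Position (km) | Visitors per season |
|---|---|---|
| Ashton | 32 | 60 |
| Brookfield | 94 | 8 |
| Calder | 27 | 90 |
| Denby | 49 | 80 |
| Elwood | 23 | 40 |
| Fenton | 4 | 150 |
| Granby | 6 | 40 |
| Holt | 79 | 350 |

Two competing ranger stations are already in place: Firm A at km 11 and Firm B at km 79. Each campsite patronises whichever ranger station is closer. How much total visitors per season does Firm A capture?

380

The indifferent point is the midpoint (11+79)/2 = 45; campsites left of it (closer to Firm A at 11) go to Firm A, those right go to Firm B.
  Fenton at 4 (w=150) → Firm A
  Granby at 6 (w=40) → Firm A
  Elwood at 23 (w=40) → Firm A
  Calder at 27 (w=90) → Firm A
  Ashton at 32 (w=60) → Firm A
  Denby at 49 (w=80) → Firm B
  Holt at 79 (w=350) → Firm B
  Brookfield at 94 (w=8) → Firm B
Firm A captures 380; Firm B captures 438.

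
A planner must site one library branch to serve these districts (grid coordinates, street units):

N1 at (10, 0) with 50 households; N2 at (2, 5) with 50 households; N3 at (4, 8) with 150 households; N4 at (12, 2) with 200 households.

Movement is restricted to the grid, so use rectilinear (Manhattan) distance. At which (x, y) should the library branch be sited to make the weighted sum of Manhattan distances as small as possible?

Manhattan distance separates: Σwᵢ(|x−xᵢ|+|y−yᵢ|) = Σwᵢ|x−xᵢ| + Σwᵢ|y−yᵢ|, so x and y are optimised independently as 1-D weighted medians.
Total weight W = 450; half = 225.
x-coordinate, sorted with cumulative weight:
  x=2 (N2, w=50) cum 50
  x=4 (N3, w=150) cum 200
  x=10 (N1, w=50) cum 250  ← median
  x=12 (N4, w=200) cum 450
⇒ x* = 10
y-coordinate, sorted with cumulative weight:
  y=0 (N1, w=50) cum 50
  y=2 (N4, w=200) cum 250  ← median
  y=5 (N2, w=50) cum 300
  y=8 (N3, w=150) cum 450
⇒ y* = 2

(10, 2)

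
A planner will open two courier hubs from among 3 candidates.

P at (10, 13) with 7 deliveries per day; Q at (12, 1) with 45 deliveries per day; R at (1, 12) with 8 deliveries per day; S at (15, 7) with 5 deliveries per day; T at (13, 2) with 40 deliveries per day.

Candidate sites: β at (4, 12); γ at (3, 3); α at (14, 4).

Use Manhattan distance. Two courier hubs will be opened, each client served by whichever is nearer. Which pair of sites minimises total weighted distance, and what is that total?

Evaluate every pair (each demand assigned to the nearer of the two):
  {β, α}: total = 438
  {γ, α}: total = 544
  {β, γ}: total = 1088
Best pair: {β, α} with total 438.

{β, α}, total 438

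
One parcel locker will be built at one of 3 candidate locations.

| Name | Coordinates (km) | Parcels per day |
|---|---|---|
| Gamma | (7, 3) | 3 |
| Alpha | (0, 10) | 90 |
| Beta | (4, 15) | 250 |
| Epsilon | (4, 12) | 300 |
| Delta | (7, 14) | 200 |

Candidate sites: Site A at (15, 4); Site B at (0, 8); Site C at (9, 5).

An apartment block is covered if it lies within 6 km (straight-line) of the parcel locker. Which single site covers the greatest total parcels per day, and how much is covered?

Site B, covering 390

Coverage radius r = 6 km; a point is covered iff (Δx)²+(Δy)² ≤ 6² = 36.
  Site A (15, 4): covers {none} → 0
  Site B (0, 8): covers {Alpha, Epsilon} → 390
  Site C (9, 5): covers {Gamma} → 3
Maximum coverage at Site B: 390 parcels per day.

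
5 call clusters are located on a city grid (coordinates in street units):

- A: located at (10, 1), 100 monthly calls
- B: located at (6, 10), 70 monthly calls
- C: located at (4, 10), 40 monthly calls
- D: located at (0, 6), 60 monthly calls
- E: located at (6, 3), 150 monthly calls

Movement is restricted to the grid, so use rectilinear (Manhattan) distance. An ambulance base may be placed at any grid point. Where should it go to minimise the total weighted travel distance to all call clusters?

Manhattan distance separates: Σwᵢ(|x−xᵢ|+|y−yᵢ|) = Σwᵢ|x−xᵢ| + Σwᵢ|y−yᵢ|, so x and y are optimised independently as 1-D weighted medians.
Total weight W = 420; half = 210.
x-coordinate, sorted with cumulative weight:
  x=0 (D, w=60) cum 60
  x=4 (C, w=40) cum 100
  x=6 (B, w=70) cum 170
  x=6 (E, w=150) cum 320  ← median
  x=10 (A, w=100) cum 420
⇒ x* = 6
y-coordinate, sorted with cumulative weight:
  y=1 (A, w=100) cum 100
  y=3 (E, w=150) cum 250  ← median
  y=6 (D, w=60) cum 310
  y=10 (B, w=70) cum 380
  y=10 (C, w=40) cum 420
⇒ y* = 3

(6, 3)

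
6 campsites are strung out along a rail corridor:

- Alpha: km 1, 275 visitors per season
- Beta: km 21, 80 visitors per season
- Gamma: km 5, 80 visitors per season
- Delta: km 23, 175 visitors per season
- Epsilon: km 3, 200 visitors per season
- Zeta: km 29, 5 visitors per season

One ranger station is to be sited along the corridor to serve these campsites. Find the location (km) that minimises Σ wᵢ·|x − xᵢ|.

x = 3

For a sum of weighted absolute distances on a line, the optimum is the weighted median (not the mean). Total weight W = 815; half-weight = 407.5.
Sort by position and accumulate weight:
  km 1 (Alpha, w=275) → cum 275
  km 3 (Epsilon, w=200) → cum 475  ≥ 407.5 → median here
  km 5 (Gamma, w=80) → cum 555
  km 21 (Beta, w=80) → cum 635
  km 23 (Delta, w=175) → cum 810
  km 29 (Zeta, w=5) → cum 815
Optimal location: km 3.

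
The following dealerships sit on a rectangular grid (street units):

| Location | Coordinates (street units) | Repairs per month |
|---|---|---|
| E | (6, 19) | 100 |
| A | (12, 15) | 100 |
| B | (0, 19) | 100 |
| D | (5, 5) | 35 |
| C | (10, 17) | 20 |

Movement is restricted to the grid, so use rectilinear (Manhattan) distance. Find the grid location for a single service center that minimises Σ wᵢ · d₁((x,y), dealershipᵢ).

Manhattan distance separates: Σwᵢ(|x−xᵢ|+|y−yᵢ|) = Σwᵢ|x−xᵢ| + Σwᵢ|y−yᵢ|, so x and y are optimised independently as 1-D weighted medians.
Total weight W = 355; half = 177.5.
x-coordinate, sorted with cumulative weight:
  x=0 (B, w=100) cum 100
  x=5 (D, w=35) cum 135
  x=6 (E, w=100) cum 235  ← median
  x=10 (C, w=20) cum 255
  x=12 (A, w=100) cum 355
⇒ x* = 6
y-coordinate, sorted with cumulative weight:
  y=5 (D, w=35) cum 35
  y=15 (A, w=100) cum 135
  y=17 (C, w=20) cum 155
  y=19 (E, w=100) cum 255  ← median
  y=19 (B, w=100) cum 355
⇒ y* = 19

(6, 19)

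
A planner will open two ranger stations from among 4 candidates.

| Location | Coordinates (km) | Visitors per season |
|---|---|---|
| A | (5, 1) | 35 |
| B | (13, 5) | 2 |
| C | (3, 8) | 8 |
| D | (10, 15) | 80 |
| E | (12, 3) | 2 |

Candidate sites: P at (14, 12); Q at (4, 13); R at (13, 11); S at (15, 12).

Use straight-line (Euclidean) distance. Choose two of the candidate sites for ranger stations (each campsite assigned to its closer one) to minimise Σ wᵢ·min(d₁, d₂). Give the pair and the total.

Evaluate every pair (each demand assigned to the nearer of the two):
  {Q, R}: total = 890.4
  {P, Q}: total = 894.8
  {P, R}: total = 959.9
  {R, S}: total = 959.9
  {Q, S}: total = 962.3
  {P, S}: total = 1023.7
Best pair: {Q, R} with total 890.4.

{Q, R}, total 890.4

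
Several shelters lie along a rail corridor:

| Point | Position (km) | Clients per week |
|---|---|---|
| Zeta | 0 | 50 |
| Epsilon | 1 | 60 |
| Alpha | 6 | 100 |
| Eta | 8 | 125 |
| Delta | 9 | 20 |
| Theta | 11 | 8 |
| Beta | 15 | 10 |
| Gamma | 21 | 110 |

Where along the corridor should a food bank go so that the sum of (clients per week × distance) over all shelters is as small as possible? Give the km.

x = 8

For a sum of weighted absolute distances on a line, the optimum is the weighted median (not the mean). Total weight W = 483; half-weight = 241.5.
Sort by position and accumulate weight:
  km 0 (Zeta, w=50) → cum 50
  km 1 (Epsilon, w=60) → cum 110
  km 6 (Alpha, w=100) → cum 210
  km 8 (Eta, w=125) → cum 335  ≥ 241.5 → median here
  km 9 (Delta, w=20) → cum 355
  km 11 (Theta, w=8) → cum 363
  km 15 (Beta, w=10) → cum 373
  km 21 (Gamma, w=110) → cum 483
Optimal location: km 8.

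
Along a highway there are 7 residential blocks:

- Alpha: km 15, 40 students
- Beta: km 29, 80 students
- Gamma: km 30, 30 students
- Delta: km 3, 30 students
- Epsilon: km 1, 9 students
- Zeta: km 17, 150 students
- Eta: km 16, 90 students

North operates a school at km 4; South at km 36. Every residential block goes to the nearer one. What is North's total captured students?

The indifferent point is the midpoint (4+36)/2 = 20; residential blocks left of it (closer to North at 4) go to North, those right go to South.
  Epsilon at 1 (w=9) → North
  Delta at 3 (w=30) → North
  Alpha at 15 (w=40) → North
  Eta at 16 (w=90) → North
  Zeta at 17 (w=150) → North
  Beta at 29 (w=80) → South
  Gamma at 30 (w=30) → South
North captures 319; South captures 110.

319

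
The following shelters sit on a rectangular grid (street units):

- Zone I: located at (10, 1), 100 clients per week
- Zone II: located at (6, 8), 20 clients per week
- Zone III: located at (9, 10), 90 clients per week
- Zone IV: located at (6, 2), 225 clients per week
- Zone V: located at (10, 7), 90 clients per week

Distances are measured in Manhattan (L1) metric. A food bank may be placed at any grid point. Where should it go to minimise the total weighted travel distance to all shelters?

Manhattan distance separates: Σwᵢ(|x−xᵢ|+|y−yᵢ|) = Σwᵢ|x−xᵢ| + Σwᵢ|y−yᵢ|, so x and y are optimised independently as 1-D weighted medians.
Total weight W = 525; half = 262.5.
x-coordinate, sorted with cumulative weight:
  x=6 (Zone II, w=20) cum 20
  x=6 (Zone IV, w=225) cum 245
  x=9 (Zone III, w=90) cum 335  ← median
  x=10 (Zone I, w=100) cum 435
  x=10 (Zone V, w=90) cum 525
⇒ x* = 9
y-coordinate, sorted with cumulative weight:
  y=1 (Zone I, w=100) cum 100
  y=2 (Zone IV, w=225) cum 325  ← median
  y=7 (Zone V, w=90) cum 415
  y=8 (Zone II, w=20) cum 435
  y=10 (Zone III, w=90) cum 525
⇒ y* = 2

(9, 2)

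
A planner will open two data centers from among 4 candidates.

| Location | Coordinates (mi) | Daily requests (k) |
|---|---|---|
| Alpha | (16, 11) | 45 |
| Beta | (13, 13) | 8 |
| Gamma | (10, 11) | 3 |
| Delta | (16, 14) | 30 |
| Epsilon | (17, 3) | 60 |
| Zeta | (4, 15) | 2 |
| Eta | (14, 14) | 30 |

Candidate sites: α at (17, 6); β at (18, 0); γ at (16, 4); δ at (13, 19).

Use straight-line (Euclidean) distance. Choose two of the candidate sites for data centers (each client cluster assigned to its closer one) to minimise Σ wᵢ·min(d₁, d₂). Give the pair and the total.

Evaluate every pair (each demand assigned to the nearer of the two):
  {γ, δ}: total = 821.1
  {α, δ}: total = 830.7
  {α, γ}: total = 934.4
  {β, δ}: total = 995.4
  {α, β}: total = 1029.6
  {β, γ}: total = 1141.9
Best pair: {γ, δ} with total 821.1.

{γ, δ}, total 821.1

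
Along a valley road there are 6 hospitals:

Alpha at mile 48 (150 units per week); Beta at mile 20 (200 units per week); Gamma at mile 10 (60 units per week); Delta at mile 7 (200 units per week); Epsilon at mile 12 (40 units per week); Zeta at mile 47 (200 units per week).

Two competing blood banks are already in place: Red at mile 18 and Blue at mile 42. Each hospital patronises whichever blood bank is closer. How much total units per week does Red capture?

500

The indifferent point is the midpoint (18+42)/2 = 30; hospitals left of it (closer to Red at 18) go to Red, those right go to Blue.
  Delta at 7 (w=200) → Red
  Gamma at 10 (w=60) → Red
  Epsilon at 12 (w=40) → Red
  Beta at 20 (w=200) → Red
  Zeta at 47 (w=200) → Blue
  Alpha at 48 (w=150) → Blue
Red captures 500; Blue captures 350.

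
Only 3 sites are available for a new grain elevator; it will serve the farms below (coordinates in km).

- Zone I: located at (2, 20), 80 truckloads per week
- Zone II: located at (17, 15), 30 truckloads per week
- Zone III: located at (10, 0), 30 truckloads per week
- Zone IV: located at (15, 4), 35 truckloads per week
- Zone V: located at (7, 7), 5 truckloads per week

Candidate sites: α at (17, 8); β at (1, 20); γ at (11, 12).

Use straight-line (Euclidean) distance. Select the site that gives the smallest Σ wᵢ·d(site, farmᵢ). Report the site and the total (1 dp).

Total weighted distance at each candidate:
  α (17, 8): total = 2272.4
  β (1, 20): total = 2056.5
  γ (11, 12): total = 1870.9
Minimum is at γ with total 1870.9 km.

γ, total 1870.9 km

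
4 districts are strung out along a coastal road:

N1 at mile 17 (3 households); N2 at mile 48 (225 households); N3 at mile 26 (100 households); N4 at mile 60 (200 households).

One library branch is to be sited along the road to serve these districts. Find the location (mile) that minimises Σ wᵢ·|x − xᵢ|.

x = 48

For a sum of weighted absolute distances on a line, the optimum is the weighted median (not the mean). Total weight W = 528; half-weight = 264.
Sort by position and accumulate weight:
  mile 17 (N1, w=3) → cum 3
  mile 26 (N3, w=100) → cum 103
  mile 48 (N2, w=225) → cum 328  ≥ 264 → median here
  mile 60 (N4, w=200) → cum 528
Optimal location: mile 48.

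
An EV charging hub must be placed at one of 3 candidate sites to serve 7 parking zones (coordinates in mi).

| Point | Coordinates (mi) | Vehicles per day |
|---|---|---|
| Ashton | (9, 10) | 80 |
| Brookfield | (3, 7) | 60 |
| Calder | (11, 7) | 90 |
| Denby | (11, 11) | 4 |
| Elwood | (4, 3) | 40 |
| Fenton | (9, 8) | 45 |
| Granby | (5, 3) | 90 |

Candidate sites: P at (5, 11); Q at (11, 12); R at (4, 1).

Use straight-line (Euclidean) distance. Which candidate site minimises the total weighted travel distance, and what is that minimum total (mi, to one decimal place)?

Total weighted distance at each candidate:
  P (5, 11): total = 2538.7
  Q (11, 12): total = 2877.1
  R (4, 1): total = 2735.6
Minimum is at P with total 2538.7 mi.

P, total 2538.7 mi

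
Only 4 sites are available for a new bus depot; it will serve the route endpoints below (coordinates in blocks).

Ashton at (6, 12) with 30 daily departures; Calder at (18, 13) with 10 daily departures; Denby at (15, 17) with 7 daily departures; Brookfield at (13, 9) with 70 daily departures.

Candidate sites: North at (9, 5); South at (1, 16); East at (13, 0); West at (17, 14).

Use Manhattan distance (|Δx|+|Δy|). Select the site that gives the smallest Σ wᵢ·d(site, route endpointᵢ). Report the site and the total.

West, total 1075 blocks

Total weighted distance at each candidate:
  North (9, 5): total = 1156
  South (1, 16): total = 1905
  East (13, 0): total = 1513
  West (17, 14): total = 1075
Minimum is at West with total 1075 blocks.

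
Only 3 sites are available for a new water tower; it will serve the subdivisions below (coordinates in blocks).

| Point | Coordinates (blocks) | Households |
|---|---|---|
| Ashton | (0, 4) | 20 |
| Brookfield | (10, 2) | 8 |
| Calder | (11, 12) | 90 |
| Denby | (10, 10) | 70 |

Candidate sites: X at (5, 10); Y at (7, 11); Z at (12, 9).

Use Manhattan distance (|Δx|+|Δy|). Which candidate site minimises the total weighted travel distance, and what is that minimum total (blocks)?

Total weighted distance at each candidate:
  X (5, 10): total = 1394
  Y (7, 11): total = 1106
  Z (12, 9): total = 982
Minimum is at Z with total 982 blocks.

Z, total 982 blocks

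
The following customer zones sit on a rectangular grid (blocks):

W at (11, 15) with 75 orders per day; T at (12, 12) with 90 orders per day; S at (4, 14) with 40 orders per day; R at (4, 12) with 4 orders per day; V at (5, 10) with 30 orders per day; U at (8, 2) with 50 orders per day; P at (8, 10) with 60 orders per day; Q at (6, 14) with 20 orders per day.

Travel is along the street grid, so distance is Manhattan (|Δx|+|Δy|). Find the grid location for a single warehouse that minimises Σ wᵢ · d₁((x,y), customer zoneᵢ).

(8, 12)

Manhattan distance separates: Σwᵢ(|x−xᵢ|+|y−yᵢ|) = Σwᵢ|x−xᵢ| + Σwᵢ|y−yᵢ|, so x and y are optimised independently as 1-D weighted medians.
Total weight W = 369; half = 184.5.
x-coordinate, sorted with cumulative weight:
  x=4 (S, w=40) cum 40
  x=4 (R, w=4) cum 44
  x=5 (V, w=30) cum 74
  x=6 (Q, w=20) cum 94
  x=8 (U, w=50) cum 144
  x=8 (P, w=60) cum 204  ← median
  x=11 (W, w=75) cum 279
  x=12 (T, w=90) cum 369
⇒ x* = 8
y-coordinate, sorted with cumulative weight:
  y=2 (U, w=50) cum 50
  y=10 (V, w=30) cum 80
  y=10 (P, w=60) cum 140
  y=12 (T, w=90) cum 230  ← median
  y=12 (R, w=4) cum 234
  y=14 (S, w=40) cum 274
  y=14 (Q, w=20) cum 294
  y=15 (W, w=75) cum 369
⇒ y* = 12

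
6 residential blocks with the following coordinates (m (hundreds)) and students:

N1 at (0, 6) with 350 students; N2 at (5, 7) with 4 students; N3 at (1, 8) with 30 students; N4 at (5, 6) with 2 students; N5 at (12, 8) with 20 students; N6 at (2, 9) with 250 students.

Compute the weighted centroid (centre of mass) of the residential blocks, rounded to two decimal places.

The minimiser of Σwᵢ‖p−pᵢ‖² is the weighted centroid p* = (Σwᵢpᵢ)/(Σwᵢ).
Σwᵢ = 656.
Σwᵢxᵢ = 350·0 + 4·5 + 30·1 + 2·5 + 20·12 + 250·2 = 800.
Σwᵢyᵢ = 350·6 + 4·7 + 30·8 + 2·6 + 20·8 + 250·9 = 4790.
x* = 800/656 = 1.22, y* = 4790/656 = 7.30.

(1.22, 7.30)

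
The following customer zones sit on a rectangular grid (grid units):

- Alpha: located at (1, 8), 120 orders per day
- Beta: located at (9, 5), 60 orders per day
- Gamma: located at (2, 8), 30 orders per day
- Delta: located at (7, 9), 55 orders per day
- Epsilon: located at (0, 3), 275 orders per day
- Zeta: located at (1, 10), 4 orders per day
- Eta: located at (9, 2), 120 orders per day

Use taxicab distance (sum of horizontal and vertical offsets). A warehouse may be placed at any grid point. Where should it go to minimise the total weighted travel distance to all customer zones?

(1, 3)

Manhattan distance separates: Σwᵢ(|x−xᵢ|+|y−yᵢ|) = Σwᵢ|x−xᵢ| + Σwᵢ|y−yᵢ|, so x and y are optimised independently as 1-D weighted medians.
Total weight W = 664; half = 332.
x-coordinate, sorted with cumulative weight:
  x=0 (Epsilon, w=275) cum 275
  x=1 (Alpha, w=120) cum 395  ← median
  x=1 (Zeta, w=4) cum 399
  x=2 (Gamma, w=30) cum 429
  x=7 (Delta, w=55) cum 484
  x=9 (Beta, w=60) cum 544
  x=9 (Eta, w=120) cum 664
⇒ x* = 1
y-coordinate, sorted with cumulative weight:
  y=2 (Eta, w=120) cum 120
  y=3 (Epsilon, w=275) cum 395  ← median
  y=5 (Beta, w=60) cum 455
  y=8 (Alpha, w=120) cum 575
  y=8 (Gamma, w=30) cum 605
  y=9 (Delta, w=55) cum 660
  y=10 (Zeta, w=4) cum 664
⇒ y* = 3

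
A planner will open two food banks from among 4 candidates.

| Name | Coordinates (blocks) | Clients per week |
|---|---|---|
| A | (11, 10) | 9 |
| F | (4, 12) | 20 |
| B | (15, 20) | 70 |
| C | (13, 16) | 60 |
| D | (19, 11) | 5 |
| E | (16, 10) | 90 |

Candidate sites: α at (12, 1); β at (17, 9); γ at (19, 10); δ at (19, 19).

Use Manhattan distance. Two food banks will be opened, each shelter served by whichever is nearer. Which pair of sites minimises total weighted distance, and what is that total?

Evaluate every pair (each demand assigned to the nearer of the two):
  {β, δ}: total = 1473
  {γ, δ}: total = 1577
  {β, γ}: total = 2138
  {α, β}: total = 2153
  {α, γ}: total = 2387
  {α, δ}: total = 2480
Best pair: {β, δ} with total 1473.

{β, δ}, total 1473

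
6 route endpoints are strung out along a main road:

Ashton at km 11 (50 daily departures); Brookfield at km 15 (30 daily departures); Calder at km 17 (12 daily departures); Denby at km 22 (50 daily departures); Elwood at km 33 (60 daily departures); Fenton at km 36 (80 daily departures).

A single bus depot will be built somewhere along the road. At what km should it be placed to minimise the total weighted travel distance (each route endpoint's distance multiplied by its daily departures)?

x = 22

For a sum of weighted absolute distances on a line, the optimum is the weighted median (not the mean). Total weight W = 282; half-weight = 141.
Sort by position and accumulate weight:
  km 11 (Ashton, w=50) → cum 50
  km 15 (Brookfield, w=30) → cum 80
  km 17 (Calder, w=12) → cum 92
  km 22 (Denby, w=50) → cum 142  ≥ 141 → median here
  km 33 (Elwood, w=60) → cum 202
  km 36 (Fenton, w=80) → cum 282
Optimal location: km 22.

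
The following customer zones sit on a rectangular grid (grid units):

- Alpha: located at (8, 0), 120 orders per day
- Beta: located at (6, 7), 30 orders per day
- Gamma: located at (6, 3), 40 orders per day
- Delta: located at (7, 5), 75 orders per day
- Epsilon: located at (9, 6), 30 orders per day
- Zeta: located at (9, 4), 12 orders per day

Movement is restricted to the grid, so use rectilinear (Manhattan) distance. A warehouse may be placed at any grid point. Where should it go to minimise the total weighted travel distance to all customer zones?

(8, 3)

Manhattan distance separates: Σwᵢ(|x−xᵢ|+|y−yᵢ|) = Σwᵢ|x−xᵢ| + Σwᵢ|y−yᵢ|, so x and y are optimised independently as 1-D weighted medians.
Total weight W = 307; half = 153.5.
x-coordinate, sorted with cumulative weight:
  x=6 (Beta, w=30) cum 30
  x=6 (Gamma, w=40) cum 70
  x=7 (Delta, w=75) cum 145
  x=8 (Alpha, w=120) cum 265  ← median
  x=9 (Epsilon, w=30) cum 295
  x=9 (Zeta, w=12) cum 307
⇒ x* = 8
y-coordinate, sorted with cumulative weight:
  y=0 (Alpha, w=120) cum 120
  y=3 (Gamma, w=40) cum 160  ← median
  y=4 (Zeta, w=12) cum 172
  y=5 (Delta, w=75) cum 247
  y=6 (Epsilon, w=30) cum 277
  y=7 (Beta, w=30) cum 307
⇒ y* = 3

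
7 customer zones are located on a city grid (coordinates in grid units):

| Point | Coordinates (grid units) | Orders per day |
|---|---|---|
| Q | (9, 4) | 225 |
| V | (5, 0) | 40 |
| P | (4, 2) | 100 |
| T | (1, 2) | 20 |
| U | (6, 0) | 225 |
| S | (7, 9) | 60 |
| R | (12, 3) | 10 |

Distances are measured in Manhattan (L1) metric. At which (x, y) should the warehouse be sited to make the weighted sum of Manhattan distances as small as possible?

Manhattan distance separates: Σwᵢ(|x−xᵢ|+|y−yᵢ|) = Σwᵢ|x−xᵢ| + Σwᵢ|y−yᵢ|, so x and y are optimised independently as 1-D weighted medians.
Total weight W = 680; half = 340.
x-coordinate, sorted with cumulative weight:
  x=1 (T, w=20) cum 20
  x=4 (P, w=100) cum 120
  x=5 (V, w=40) cum 160
  x=6 (U, w=225) cum 385  ← median
  x=7 (S, w=60) cum 445
  x=9 (Q, w=225) cum 670
  x=12 (R, w=10) cum 680
⇒ x* = 6
y-coordinate, sorted with cumulative weight:
  y=0 (V, w=40) cum 40
  y=0 (U, w=225) cum 265
  y=2 (P, w=100) cum 365  ← median
  y=2 (T, w=20) cum 385
  y=3 (R, w=10) cum 395
  y=4 (Q, w=225) cum 620
  y=9 (S, w=60) cum 680
⇒ y* = 2

(6, 2)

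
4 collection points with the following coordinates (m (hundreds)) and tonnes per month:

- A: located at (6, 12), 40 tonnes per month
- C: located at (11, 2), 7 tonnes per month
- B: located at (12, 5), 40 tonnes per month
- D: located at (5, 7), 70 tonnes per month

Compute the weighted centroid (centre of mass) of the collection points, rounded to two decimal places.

The minimiser of Σwᵢ‖p−pᵢ‖² is the weighted centroid p* = (Σwᵢpᵢ)/(Σwᵢ).
Σwᵢ = 157.
Σwᵢxᵢ = 40·6 + 7·11 + 40·12 + 70·5 = 1147.
Σwᵢyᵢ = 40·12 + 7·2 + 40·5 + 70·7 = 1184.
x* = 1147/157 = 7.31, y* = 1184/157 = 7.54.

(7.31, 7.54)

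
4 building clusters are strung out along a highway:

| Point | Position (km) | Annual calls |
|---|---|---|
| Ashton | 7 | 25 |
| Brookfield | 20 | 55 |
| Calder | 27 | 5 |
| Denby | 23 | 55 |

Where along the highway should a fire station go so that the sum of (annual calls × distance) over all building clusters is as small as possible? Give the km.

For a sum of weighted absolute distances on a line, the optimum is the weighted median (not the mean). Total weight W = 140; half-weight = 70.
Sort by position and accumulate weight:
  km 7 (Ashton, w=25) → cum 25
  km 20 (Brookfield, w=55) → cum 80  ≥ 70 → median here
  km 23 (Denby, w=55) → cum 135
  km 27 (Calder, w=5) → cum 140
Optimal location: km 20.

x = 20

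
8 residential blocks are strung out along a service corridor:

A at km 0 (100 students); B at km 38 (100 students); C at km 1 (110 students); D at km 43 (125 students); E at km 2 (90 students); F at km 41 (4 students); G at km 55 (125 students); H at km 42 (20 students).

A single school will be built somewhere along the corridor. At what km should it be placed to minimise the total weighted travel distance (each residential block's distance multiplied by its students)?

x = 38

For a sum of weighted absolute distances on a line, the optimum is the weighted median (not the mean). Total weight W = 674; half-weight = 337.
Sort by position and accumulate weight:
  km 0 (A, w=100) → cum 100
  km 1 (C, w=110) → cum 210
  km 2 (E, w=90) → cum 300
  km 38 (B, w=100) → cum 400  ≥ 337 → median here
  km 41 (F, w=4) → cum 404
  km 42 (H, w=20) → cum 424
  km 43 (D, w=125) → cum 549
  km 55 (G, w=125) → cum 674
Optimal location: km 38.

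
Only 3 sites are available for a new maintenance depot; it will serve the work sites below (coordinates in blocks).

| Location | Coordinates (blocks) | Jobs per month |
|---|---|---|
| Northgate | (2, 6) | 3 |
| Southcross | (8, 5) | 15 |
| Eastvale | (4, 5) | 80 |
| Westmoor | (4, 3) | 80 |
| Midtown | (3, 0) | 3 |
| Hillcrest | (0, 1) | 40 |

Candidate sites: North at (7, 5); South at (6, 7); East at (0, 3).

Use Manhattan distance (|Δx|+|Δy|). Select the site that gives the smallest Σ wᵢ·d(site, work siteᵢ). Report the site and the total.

Total weighted distance at each candidate:
  North (7, 5): total = 1140
  South (6, 7): total = 1385
  East (0, 3): total = 1063
Minimum is at East with total 1063 blocks.

East, total 1063 blocks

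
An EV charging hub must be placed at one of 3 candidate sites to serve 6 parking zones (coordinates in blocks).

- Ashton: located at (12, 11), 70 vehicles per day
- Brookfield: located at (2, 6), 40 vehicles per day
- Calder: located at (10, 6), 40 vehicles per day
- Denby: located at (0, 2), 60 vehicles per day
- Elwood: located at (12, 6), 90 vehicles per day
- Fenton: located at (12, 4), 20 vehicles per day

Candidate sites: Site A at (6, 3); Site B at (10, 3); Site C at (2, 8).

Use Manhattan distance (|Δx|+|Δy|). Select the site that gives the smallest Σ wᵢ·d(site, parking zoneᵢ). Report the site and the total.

Site B, total 2430 blocks

Total weighted distance at each candidate:
  Site A (6, 3): total = 2910
  Site B (10, 3): total = 2430
  Site C (2, 8): total = 3230
Minimum is at Site B with total 2430 blocks.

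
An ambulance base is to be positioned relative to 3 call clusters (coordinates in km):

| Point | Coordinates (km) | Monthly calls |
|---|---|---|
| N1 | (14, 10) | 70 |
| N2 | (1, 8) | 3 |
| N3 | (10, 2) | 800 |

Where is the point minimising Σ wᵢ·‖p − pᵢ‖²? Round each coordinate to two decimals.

The minimiser of Σwᵢ‖p−pᵢ‖² is the weighted centroid p* = (Σwᵢpᵢ)/(Σwᵢ).
Σwᵢ = 873.
Σwᵢxᵢ = 70·14 + 3·1 + 800·10 = 8983.
Σwᵢyᵢ = 70·10 + 3·8 + 800·2 = 2324.
x* = 8983/873 = 10.29, y* = 2324/873 = 2.66.

(10.29, 2.66)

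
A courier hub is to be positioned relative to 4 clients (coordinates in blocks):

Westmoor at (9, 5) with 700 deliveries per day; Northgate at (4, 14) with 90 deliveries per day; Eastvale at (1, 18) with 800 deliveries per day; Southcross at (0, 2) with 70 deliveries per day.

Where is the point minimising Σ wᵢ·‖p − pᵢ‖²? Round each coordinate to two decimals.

(4.49, 11.63)

The minimiser of Σwᵢ‖p−pᵢ‖² is the weighted centroid p* = (Σwᵢpᵢ)/(Σwᵢ).
Σwᵢ = 1660.
Σwᵢxᵢ = 700·9 + 90·4 + 800·1 + 70·0 = 7460.
Σwᵢyᵢ = 700·5 + 90·14 + 800·18 + 70·2 = 19300.
x* = 7460/1660 = 4.49, y* = 19300/1660 = 11.63.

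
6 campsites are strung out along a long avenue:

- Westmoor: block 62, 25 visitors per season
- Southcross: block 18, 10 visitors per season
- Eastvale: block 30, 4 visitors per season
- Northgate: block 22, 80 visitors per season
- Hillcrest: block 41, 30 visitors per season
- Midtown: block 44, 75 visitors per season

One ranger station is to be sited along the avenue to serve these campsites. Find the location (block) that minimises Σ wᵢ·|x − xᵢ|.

For a sum of weighted absolute distances on a line, the optimum is the weighted median (not the mean). Total weight W = 224; half-weight = 112.
Sort by position and accumulate weight:
  block 18 (Southcross, w=10) → cum 10
  block 22 (Northgate, w=80) → cum 90
  block 30 (Eastvale, w=4) → cum 94
  block 41 (Hillcrest, w=30) → cum 124  ≥ 112 → median here
  block 44 (Midtown, w=75) → cum 199
  block 62 (Westmoor, w=25) → cum 224
Optimal location: block 41.

x = 41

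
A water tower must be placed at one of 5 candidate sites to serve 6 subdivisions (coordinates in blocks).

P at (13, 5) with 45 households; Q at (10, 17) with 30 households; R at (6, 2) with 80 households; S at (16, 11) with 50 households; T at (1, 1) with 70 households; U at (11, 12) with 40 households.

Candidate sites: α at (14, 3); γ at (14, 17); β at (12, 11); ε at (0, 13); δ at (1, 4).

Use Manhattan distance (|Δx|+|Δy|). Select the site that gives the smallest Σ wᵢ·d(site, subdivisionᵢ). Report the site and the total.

Total weighted distance at each candidate:
  α (14, 3): total = 3425
  γ (14, 17): total = 5295
  β (12, 11): total = 3505
  ε (0, 13): total = 5015
  δ (1, 4): total = 3835
Minimum is at α with total 3425 blocks.

α, total 3425 blocks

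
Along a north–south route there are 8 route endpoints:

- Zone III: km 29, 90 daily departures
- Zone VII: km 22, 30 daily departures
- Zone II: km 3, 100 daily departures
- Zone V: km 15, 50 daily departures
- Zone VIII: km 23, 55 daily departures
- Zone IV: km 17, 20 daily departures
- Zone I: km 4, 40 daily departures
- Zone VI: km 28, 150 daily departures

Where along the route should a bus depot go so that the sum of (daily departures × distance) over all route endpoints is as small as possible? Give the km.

x = 23

For a sum of weighted absolute distances on a line, the optimum is the weighted median (not the mean). Total weight W = 535; half-weight = 267.5.
Sort by position and accumulate weight:
  km 3 (Zone II, w=100) → cum 100
  km 4 (Zone I, w=40) → cum 140
  km 15 (Zone V, w=50) → cum 190
  km 17 (Zone IV, w=20) → cum 210
  km 22 (Zone VII, w=30) → cum 240
  km 23 (Zone VIII, w=55) → cum 295  ≥ 267.5 → median here
  km 28 (Zone VI, w=150) → cum 445
  km 29 (Zone III, w=90) → cum 535
Optimal location: km 23.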